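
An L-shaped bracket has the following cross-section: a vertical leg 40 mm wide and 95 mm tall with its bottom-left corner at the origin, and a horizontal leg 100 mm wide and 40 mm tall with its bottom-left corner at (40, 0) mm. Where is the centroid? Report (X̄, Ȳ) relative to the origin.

Part | A | x̄ᵢ | ȳᵢ | A·x̄ᵢ | A·ȳᵢ
vertical leg | 3800.00 | 20.00 | 47.50 | 76000.00 | 180500.00
horizontal leg | 4000.00 | 90.00 | 20.00 | 360000.00 | 80000.00
Σ | 7800.00 |  |  | 436000.00 | 260500.00
X̄ = 436000.00 / 7800.00 = 55.90 mm
Ȳ = 260500.00 / 7800.00 = 33.40 mm

X̄ = 55.90 mm, Ȳ = 33.40 mm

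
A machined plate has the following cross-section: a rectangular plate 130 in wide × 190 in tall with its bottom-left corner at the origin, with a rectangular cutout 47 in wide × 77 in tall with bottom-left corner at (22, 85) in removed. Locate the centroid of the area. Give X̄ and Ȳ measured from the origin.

X̄ = 68.35 in, Ȳ = 90.11 in

plate: A = 130 × 190 = 24700.00, centroid at (65.00, 95.00).
hole: A = −(47 × 77) = -3619.00, centroid at (45.50, 123.50).
ΣA = 21081.00 in², ΣAX̄ = 1440835.50 in³, ΣAȲ = 1899553.50 in³.
X̄ = 1440835.50/21081.00 = 68.35 in; Ȳ = 1899553.50/21081.00 = 90.11 in.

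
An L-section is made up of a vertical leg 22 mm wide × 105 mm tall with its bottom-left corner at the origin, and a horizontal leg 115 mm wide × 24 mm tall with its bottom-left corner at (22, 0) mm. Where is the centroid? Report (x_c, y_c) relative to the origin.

Part | A | x̄ᵢ | ȳᵢ | A·x̄ᵢ | A·ȳᵢ
vertical leg | 2310.00 | 11.00 | 52.50 | 25410.00 | 121275.00
horizontal leg | 2760.00 | 79.50 | 12.00 | 219420.00 | 33120.00
Σ | 5070.00 |  |  | 244830.00 | 154395.00
x_c = 244830.00 / 5070.00 = 48.29 mm
y_c = 154395.00 / 5070.00 = 30.45 mm

x_c = 48.29 mm, y_c = 30.45 mm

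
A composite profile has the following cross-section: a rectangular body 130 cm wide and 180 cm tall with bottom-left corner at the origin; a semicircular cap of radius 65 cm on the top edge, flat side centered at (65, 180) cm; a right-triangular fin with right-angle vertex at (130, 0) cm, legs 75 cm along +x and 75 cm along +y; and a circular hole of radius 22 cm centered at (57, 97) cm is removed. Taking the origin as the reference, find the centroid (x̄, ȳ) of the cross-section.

rectangular body: A = 130 × 180 = 23400.00, centroid at (65.00, 90.00).
semicircular top: A = ½π·65² = 6636.61, centroid at (65.00, 207.59).
triangular fin: A = ½·75·75 = 2812.50, centroid at (155.00, 25.00).
hole: A = −π·22² = -1520.53, centroid at (57.00, 97.00).
ΣA = 31328.58 cm²
ΣAx̄ = (23400.00)(65.00) + (6636.61)(65.00) + (2812.50)(155.00) + (-1520.53)(57.00) = 2301647.18 cm³
ΣAȳ = (23400.00)(90.00) + (6636.61)(207.59) + (2812.50)(25.00) + (-1520.53)(97.00) = 3406494.95 cm³
x̄ = 2301647.18 / 31328.58 = 73.47 cm
ȳ = 3406494.95 / 31328.58 = 108.73 cm

x̄ = 73.47 cm, ȳ = 108.73 cm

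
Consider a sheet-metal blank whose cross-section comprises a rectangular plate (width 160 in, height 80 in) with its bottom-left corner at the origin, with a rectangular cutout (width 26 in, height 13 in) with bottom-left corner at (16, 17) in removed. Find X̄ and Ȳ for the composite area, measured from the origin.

X̄ = 81.38 in, Ȳ = 40.45 in

plate: A = 160 × 80 = 12800.00, centroid at (80.00, 40.00).
hole: A = −(26 × 13) = -338.00, centroid at (29.00, 23.50).
ΣA = 12462.00 in², ΣAX̄ = 1014198.00 in³, ΣAȲ = 504057.00 in³.
X̄ = 1014198.00/12462.00 = 81.38 in; Ȳ = 504057.00/12462.00 = 40.45 in.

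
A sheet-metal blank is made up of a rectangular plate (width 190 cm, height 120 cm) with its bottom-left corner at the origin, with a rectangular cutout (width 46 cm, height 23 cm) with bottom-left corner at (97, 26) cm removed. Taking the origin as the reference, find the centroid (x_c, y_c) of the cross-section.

x_c = 93.78 cm, y_c = 61.09 cm

Part | A | x̄ᵢ | ȳᵢ | A·x̄ᵢ | A·ȳᵢ
plate | 22800.00 | 95.00 | 60.00 | 2166000.00 | 1368000.00
hole | -1058.00 | 120.00 | 37.50 | -126960.00 | -39675.00
Σ | 21742.00 |  |  | 2039040.00 | 1328325.00
x_c = 2039040.00 / 21742.00 = 93.78 cm
y_c = 1328325.00 / 21742.00 = 61.09 cm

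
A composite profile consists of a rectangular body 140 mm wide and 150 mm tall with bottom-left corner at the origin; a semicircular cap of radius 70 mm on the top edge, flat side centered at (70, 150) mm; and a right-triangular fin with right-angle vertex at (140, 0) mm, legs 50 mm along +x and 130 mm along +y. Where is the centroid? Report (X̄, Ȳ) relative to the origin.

rectangular body: A = 140 × 150 = 21000.00, centroid at (70.00, 75.00).
semicircular top: A = ½π·70² = 7696.90, centroid at (70.00, 179.71).
triangular fin: A = ½·50·130 = 3250.00, centroid at (156.67, 43.33).
ΣA = 31946.90 mm²
ΣAX̄ = (21000.00)(70.00) + (7696.90)(70.00) + (3250.00)(156.67) = 2517949.81 mm³
ΣAȲ = (21000.00)(75.00) + (7696.90)(179.71) + (3250.00)(43.33) = 3099035.30 mm³
X̄ = 2517949.81 / 31946.90 = 78.82 mm
Ȳ = 3099035.30 / 31946.90 = 97.01 mm

X̄ = 78.82 mm, Ȳ = 97.01 mm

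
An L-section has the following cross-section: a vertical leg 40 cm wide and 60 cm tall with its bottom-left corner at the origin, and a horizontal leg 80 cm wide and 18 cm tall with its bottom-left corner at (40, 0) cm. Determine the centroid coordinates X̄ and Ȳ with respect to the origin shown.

X̄ = 42.50 cm, Ȳ = 22.12 cm

vertical leg: A = 40 × 60 = 2400.00, centroid at (20.00, 30.00).
horizontal leg: A = 80 × 18 = 1440.00, centroid at (80.00, 9.00).
ΣA = 3840.00 cm²
ΣAX̄ = (2400.00)(20.00) + (1440.00)(80.00) = 163200.00 cm³
ΣAȲ = (2400.00)(30.00) + (1440.00)(9.00) = 84960.00 cm³
X̄ = 163200.00 / 3840.00 = 42.50 cm
Ȳ = 84960.00 / 3840.00 = 22.12 cm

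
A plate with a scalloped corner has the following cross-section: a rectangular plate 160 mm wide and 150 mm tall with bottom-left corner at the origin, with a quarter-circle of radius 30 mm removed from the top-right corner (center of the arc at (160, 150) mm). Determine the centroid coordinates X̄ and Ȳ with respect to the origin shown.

plate: A = 160 × 150 = 24000.00, centroid at (80.00, 75.00).
removed quarter-circle: A = −¼π·30² = -706.86, centroid at (147.27, 137.27).
ΣA = 23293.14 mm²
ΣAX̄ = (24000.00)(80.00) + (-706.86)(147.27) = 1815902.66 mm³
ΣAȲ = (24000.00)(75.00) + (-706.86)(137.27) = 1702971.25 mm³
X̄ = 1815902.66 / 23293.14 = 77.96 mm
Ȳ = 1702971.25 / 23293.14 = 73.11 mm

X̄ = 77.96 mm, Ȳ = 73.11 mm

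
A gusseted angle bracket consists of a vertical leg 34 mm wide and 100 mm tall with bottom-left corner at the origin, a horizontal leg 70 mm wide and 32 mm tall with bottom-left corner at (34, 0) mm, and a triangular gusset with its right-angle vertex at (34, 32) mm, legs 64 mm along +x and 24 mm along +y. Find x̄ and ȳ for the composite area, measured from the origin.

vertical leg: A = 34 × 100 = 3400.00, centroid at (17.00, 50.00).
horizontal leg: A = 70 × 32 = 2240.00, centroid at (69.00, 16.00).
gusset: A = ½·64·24 = 768.00, centroid at (55.33, 40.00).
ΣA = 6408.00 mm²
ΣAx̄ = (3400.00)(17.00) + (2240.00)(69.00) + (768.00)(55.33) = 254856.00 mm³
ΣAȳ = (3400.00)(50.00) + (2240.00)(16.00) + (768.00)(40.00) = 236560.00 mm³
x̄ = 254856.00 / 6408.00 = 39.77 mm
ȳ = 236560.00 / 6408.00 = 36.92 mm

x̄ = 39.77 mm, ȳ = 36.92 mm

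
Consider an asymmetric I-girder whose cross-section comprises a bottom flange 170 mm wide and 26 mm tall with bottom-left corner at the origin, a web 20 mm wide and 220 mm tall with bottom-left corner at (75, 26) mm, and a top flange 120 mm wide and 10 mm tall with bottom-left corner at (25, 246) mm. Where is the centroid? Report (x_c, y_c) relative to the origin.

Part | A | x̄ᵢ | ȳᵢ | A·x̄ᵢ | A·ȳᵢ
bottom flange | 4420.00 | 85.00 | 13.00 | 375700.00 | 57460.00
web | 4400.00 | 85.00 | 136.00 | 374000.00 | 598400.00
top flange | 1200.00 | 85.00 | 251.00 | 102000.00 | 301200.00
Σ | 10020.00 |  |  | 851700.00 | 957060.00
x_c = 851700.00 / 10020.00 = 85.00 mm
y_c = 957060.00 / 10020.00 = 95.51 mm

x_c = 85.00 mm, y_c = 95.51 mm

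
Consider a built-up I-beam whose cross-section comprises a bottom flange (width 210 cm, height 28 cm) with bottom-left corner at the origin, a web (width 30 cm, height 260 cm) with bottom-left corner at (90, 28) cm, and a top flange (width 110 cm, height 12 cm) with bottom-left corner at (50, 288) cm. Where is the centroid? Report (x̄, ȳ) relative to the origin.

x̄ = 105.00 cm, ȳ = 113.52 cm

Part | A | x̄ᵢ | ȳᵢ | A·x̄ᵢ | A·ȳᵢ
bottom flange | 5880.00 | 105.00 | 14.00 | 617400.00 | 82320.00
web | 7800.00 | 105.00 | 158.00 | 819000.00 | 1232400.00
top flange | 1320.00 | 105.00 | 294.00 | 138600.00 | 388080.00
Σ | 15000.00 |  |  | 1575000.00 | 1702800.00
x̄ = 1575000.00 / 15000.00 = 105.00 cm
ȳ = 1702800.00 / 15000.00 = 113.52 cm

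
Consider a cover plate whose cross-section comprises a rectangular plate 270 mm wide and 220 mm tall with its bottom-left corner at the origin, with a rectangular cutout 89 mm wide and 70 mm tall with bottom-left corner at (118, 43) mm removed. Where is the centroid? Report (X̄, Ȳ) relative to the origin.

X̄ = 131.78 mm, Ȳ = 113.75 mm

Part | A | x̄ᵢ | ȳᵢ | A·x̄ᵢ | A·ȳᵢ
plate | 59400.00 | 135.00 | 110.00 | 8019000.00 | 6534000.00
hole | -6230.00 | 162.50 | 78.00 | -1012375.00 | -485940.00
Σ | 53170.00 |  |  | 7006625.00 | 6048060.00
X̄ = 7006625.00 / 53170.00 = 131.78 mm
Ȳ = 6048060.00 / 53170.00 = 113.75 mm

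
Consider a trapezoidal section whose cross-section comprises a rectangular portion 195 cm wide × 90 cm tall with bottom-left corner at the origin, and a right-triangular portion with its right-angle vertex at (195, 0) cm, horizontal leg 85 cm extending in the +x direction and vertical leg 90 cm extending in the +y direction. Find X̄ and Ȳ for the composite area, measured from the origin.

rectangular portion: A = 195 × 90 = 17550.00, centroid at (97.50, 45.00).
triangular portion: A = ½·85·90 = 3825.00, centroid at (223.33, 30.00).
ΣA = 21375.00 cm², ΣAX̄ = 2565375.00 cm³, ΣAȲ = 904500.00 cm³.
X̄ = 2565375.00/21375.00 = 120.02 cm; Ȳ = 904500.00/21375.00 = 42.32 cm.

X̄ = 120.02 cm, Ȳ = 42.32 cm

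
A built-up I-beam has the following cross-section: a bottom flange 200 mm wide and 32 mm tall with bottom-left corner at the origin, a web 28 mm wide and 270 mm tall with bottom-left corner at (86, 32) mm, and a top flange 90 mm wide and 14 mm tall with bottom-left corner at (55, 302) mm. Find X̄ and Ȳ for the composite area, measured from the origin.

Part | A | x̄ᵢ | ȳᵢ | A·x̄ᵢ | A·ȳᵢ
bottom flange | 6400.00 | 100.00 | 16.00 | 640000.00 | 102400.00
web | 7560.00 | 100.00 | 167.00 | 756000.00 | 1262520.00
top flange | 1260.00 | 100.00 | 309.00 | 126000.00 | 389340.00
Σ | 15220.00 |  |  | 1522000.00 | 1754260.00
X̄ = 1522000.00 / 15220.00 = 100.00 mm
Ȳ = 1754260.00 / 15220.00 = 115.26 mm

X̄ = 100.00 mm, Ȳ = 115.26 mm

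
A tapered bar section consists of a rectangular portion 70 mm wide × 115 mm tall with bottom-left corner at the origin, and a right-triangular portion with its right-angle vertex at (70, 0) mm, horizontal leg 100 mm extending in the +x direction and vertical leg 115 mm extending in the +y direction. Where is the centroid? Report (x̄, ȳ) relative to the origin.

x̄ = 63.47 mm, ȳ = 49.51 mm

rectangular portion: A = 70 × 115 = 8050.00, centroid at (35.00, 57.50).
triangular portion: A = ½·100·115 = 5750.00, centroid at (103.33, 38.33).
ΣA = 13800.00 mm²
ΣAx̄ = (8050.00)(35.00) + (5750.00)(103.33) = 875916.67 mm³
ΣAȳ = (8050.00)(57.50) + (5750.00)(38.33) = 683291.67 mm³
x̄ = 875916.67 / 13800.00 = 63.47 mm
ȳ = 683291.67 / 13800.00 = 49.51 mm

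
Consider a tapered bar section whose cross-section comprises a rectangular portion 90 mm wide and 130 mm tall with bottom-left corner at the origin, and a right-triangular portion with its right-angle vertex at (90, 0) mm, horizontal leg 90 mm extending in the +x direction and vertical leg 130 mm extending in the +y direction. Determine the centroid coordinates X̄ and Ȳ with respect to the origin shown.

X̄ = 70.00 mm, Ȳ = 57.78 mm

rectangular portion: A = 90 × 130 = 11700.00, centroid at (45.00, 65.00).
triangular portion: A = ½·90·130 = 5850.00, centroid at (120.00, 43.33).
ΣA = 17550.00 mm²
ΣAX̄ = (11700.00)(45.00) + (5850.00)(120.00) = 1228500.00 mm³
ΣAȲ = (11700.00)(65.00) + (5850.00)(43.33) = 1014000.00 mm³
X̄ = 1228500.00 / 17550.00 = 70.00 mm
Ȳ = 1014000.00 / 17550.00 = 57.78 mm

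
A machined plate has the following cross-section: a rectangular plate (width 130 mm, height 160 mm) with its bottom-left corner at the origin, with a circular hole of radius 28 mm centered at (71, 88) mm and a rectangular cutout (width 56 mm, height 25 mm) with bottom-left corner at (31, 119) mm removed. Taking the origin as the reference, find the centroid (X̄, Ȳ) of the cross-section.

X̄ = 64.62 mm, Ȳ = 74.58 mm

plate: A = 130 × 160 = 20800.00, centroid at (65.00, 80.00).
hole 1: A = −π·28² = -2463.01, centroid at (71.00, 88.00).
hole 2: A = −(56 × 25) = -1400.00, centroid at (59.00, 131.50).
ΣA = 16936.99 mm², ΣAX̄ = 1094526.39 mm³, ΣAȲ = 1263155.24 mm³.
X̄ = 1094526.39/16936.99 = 64.62 mm; Ȳ = 1263155.24/16936.99 = 74.58 mm.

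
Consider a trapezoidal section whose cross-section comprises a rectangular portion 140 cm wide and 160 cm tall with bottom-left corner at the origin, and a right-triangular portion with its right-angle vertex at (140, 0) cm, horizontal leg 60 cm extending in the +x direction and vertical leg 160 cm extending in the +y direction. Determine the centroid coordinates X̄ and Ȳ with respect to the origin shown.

rectangular portion: A = 140 × 160 = 22400.00, centroid at (70.00, 80.00).
triangular portion: A = ½·60·160 = 4800.00, centroid at (160.00, 53.33).
ΣA = 27200.00 cm², ΣAX̄ = 2336000.00 cm³, ΣAȲ = 2048000.00 cm³.
X̄ = 2336000.00/27200.00 = 85.88 cm; Ȳ = 2048000.00/27200.00 = 75.29 cm.

X̄ = 85.88 cm, Ȳ = 75.29 cm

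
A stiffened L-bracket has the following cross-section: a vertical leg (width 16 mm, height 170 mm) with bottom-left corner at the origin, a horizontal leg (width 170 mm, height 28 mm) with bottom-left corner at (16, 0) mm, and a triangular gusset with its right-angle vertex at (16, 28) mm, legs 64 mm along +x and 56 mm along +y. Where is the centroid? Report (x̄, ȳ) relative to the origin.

Part | A | x̄ᵢ | ȳᵢ | A·x̄ᵢ | A·ȳᵢ
vertical leg | 2720.00 | 8.00 | 85.00 | 21760.00 | 231200.00
horizontal leg | 4760.00 | 101.00 | 14.00 | 480760.00 | 66640.00
gusset | 1792.00 | 37.33 | 46.67 | 66901.33 | 83626.67
Σ | 9272.00 |  |  | 569421.33 | 381466.67
x̄ = 569421.33 / 9272.00 = 61.41 mm
ȳ = 381466.67 / 9272.00 = 41.14 mm

x̄ = 61.41 mm, ȳ = 41.14 mm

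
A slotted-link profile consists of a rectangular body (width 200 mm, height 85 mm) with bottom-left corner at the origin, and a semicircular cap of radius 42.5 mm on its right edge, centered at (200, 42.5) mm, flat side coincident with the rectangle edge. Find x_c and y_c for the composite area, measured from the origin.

x_c = 116.88 mm, y_c = 42.50 mm

Part | A | x̄ᵢ | ȳᵢ | A·x̄ᵢ | A·ȳᵢ
rectangular body | 17000.00 | 100.00 | 42.50 | 1700000.00 | 722500.00
semicircular end | 2837.25 | 218.04 | 42.50 | 618627.26 | 120583.16
Σ | 19837.25 |  |  | 2318627.26 | 843083.16
x_c = 2318627.26 / 19837.25 = 116.88 mm
y_c = 843083.16 / 19837.25 = 42.50 mm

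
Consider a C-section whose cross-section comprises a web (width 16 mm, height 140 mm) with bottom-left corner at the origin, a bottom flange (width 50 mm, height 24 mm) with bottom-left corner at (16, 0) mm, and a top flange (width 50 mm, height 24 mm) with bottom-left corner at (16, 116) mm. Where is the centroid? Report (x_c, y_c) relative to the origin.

x_c = 25.07 mm, y_c = 70.00 mm

web: A = 16 × 140 = 2240.00, centroid at (8.00, 70.00).
bottom flange: A = 50 × 24 = 1200.00, centroid at (41.00, 12.00).
top flange: A = 50 × 24 = 1200.00, centroid at (41.00, 128.00).
ΣA = 4640.00 mm²
ΣAx_c = (2240.00)(8.00) + (1200.00)(41.00) + (1200.00)(41.00) = 116320.00 mm³
ΣAy_c = (2240.00)(70.00) + (1200.00)(12.00) + (1200.00)(128.00) = 324800.00 mm³
x_c = 116320.00 / 4640.00 = 25.07 mm
y_c = 324800.00 / 4640.00 = 70.00 mm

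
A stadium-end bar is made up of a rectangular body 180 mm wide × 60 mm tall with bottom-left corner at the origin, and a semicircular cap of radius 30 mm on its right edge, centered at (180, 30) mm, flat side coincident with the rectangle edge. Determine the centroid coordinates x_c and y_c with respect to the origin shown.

x_c = 101.89 mm, y_c = 30.00 mm

Part | A | x̄ᵢ | ȳᵢ | A·x̄ᵢ | A·ȳᵢ
rectangular body | 10800.00 | 90.00 | 30.00 | 972000.00 | 324000.00
semicircular end | 1413.72 | 192.73 | 30.00 | 272469.00 | 42411.50
Σ | 12213.72 |  |  | 1244469.00 | 366411.50
x_c = 1244469.00 / 12213.72 = 101.89 mm
y_c = 366411.50 / 12213.72 = 30.00 mm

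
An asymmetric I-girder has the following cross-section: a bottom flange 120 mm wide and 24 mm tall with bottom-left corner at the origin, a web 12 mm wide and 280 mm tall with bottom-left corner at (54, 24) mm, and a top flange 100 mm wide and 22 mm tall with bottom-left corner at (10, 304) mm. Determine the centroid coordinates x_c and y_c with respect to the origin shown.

Part | A | x̄ᵢ | ȳᵢ | A·x̄ᵢ | A·ȳᵢ
bottom flange | 2880.00 | 60.00 | 12.00 | 172800.00 | 34560.00
web | 3360.00 | 60.00 | 164.00 | 201600.00 | 551040.00
top flange | 2200.00 | 60.00 | 315.00 | 132000.00 | 693000.00
Σ | 8440.00 |  |  | 506400.00 | 1278600.00
x_c = 506400.00 / 8440.00 = 60.00 mm
y_c = 1278600.00 / 8440.00 = 151.49 mm

x_c = 60.00 mm, y_c = 151.49 mm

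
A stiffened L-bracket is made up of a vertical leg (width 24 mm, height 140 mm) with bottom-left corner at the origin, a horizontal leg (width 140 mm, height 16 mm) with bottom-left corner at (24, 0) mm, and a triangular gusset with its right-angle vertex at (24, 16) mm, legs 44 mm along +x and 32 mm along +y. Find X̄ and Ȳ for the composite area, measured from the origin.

vertical leg: A = 24 × 140 = 3360.00, centroid at (12.00, 70.00).
horizontal leg: A = 140 × 16 = 2240.00, centroid at (94.00, 8.00).
gusset: A = ½·44·32 = 704.00, centroid at (38.67, 26.67).
ΣA = 6304.00 mm², ΣAX̄ = 278101.33 mm³, ΣAȲ = 271893.33 mm³.
X̄ = 278101.33/6304.00 = 44.12 mm; Ȳ = 271893.33/6304.00 = 43.13 mm.

X̄ = 44.12 mm, Ȳ = 43.13 mm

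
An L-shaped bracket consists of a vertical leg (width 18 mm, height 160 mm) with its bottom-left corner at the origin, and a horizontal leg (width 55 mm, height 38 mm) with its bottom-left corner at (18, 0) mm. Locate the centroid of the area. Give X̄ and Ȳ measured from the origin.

Part | A | x̄ᵢ | ȳᵢ | A·x̄ᵢ | A·ȳᵢ
vertical leg | 2880.00 | 9.00 | 80.00 | 25920.00 | 230400.00
horizontal leg | 2090.00 | 45.50 | 19.00 | 95095.00 | 39710.00
Σ | 4970.00 |  |  | 121015.00 | 270110.00
X̄ = 121015.00 / 4970.00 = 24.35 mm
Ȳ = 270110.00 / 4970.00 = 54.35 mm

X̄ = 24.35 mm, Ȳ = 54.35 mm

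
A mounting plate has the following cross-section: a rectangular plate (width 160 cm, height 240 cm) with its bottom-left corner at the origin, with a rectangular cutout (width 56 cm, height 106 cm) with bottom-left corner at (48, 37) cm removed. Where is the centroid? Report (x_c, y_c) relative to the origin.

x_c = 80.73 cm, y_c = 125.49 cm

plate: A = 160 × 240 = 38400.00, centroid at (80.00, 120.00).
hole: A = −(56 × 106) = -5936.00, centroid at (76.00, 90.00).
ΣA = 32464.00 cm², ΣAx_c = 2620864.00 cm³, ΣAy_c = 4073760.00 cm³.
x_c = 2620864.00/32464.00 = 80.73 cm; y_c = 4073760.00/32464.00 = 125.49 cm.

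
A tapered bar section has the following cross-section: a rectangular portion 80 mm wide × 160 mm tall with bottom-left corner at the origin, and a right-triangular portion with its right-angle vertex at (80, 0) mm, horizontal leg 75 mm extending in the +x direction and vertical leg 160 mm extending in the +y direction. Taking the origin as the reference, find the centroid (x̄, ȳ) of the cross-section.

rectangular portion: A = 80 × 160 = 12800.00, centroid at (40.00, 80.00).
triangular portion: A = ½·75·160 = 6000.00, centroid at (105.00, 53.33).
ΣA = 18800.00 mm², ΣAx̄ = 1142000.00 mm³, ΣAȳ = 1344000.00 mm³.
x̄ = 1142000.00/18800.00 = 60.74 mm; ȳ = 1344000.00/18800.00 = 71.49 mm.

x̄ = 60.74 mm, ȳ = 71.49 mm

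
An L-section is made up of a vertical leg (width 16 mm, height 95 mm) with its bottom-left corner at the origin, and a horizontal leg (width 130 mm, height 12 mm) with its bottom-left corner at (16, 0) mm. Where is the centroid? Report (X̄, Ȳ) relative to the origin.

X̄ = 44.97 mm, Ȳ = 26.48 mm

vertical leg: A = 16 × 95 = 1520.00, centroid at (8.00, 47.50).
horizontal leg: A = 130 × 12 = 1560.00, centroid at (81.00, 6.00).
ΣA = 3080.00 mm², ΣAX̄ = 138520.00 mm³, ΣAȲ = 81560.00 mm³.
X̄ = 138520.00/3080.00 = 44.97 mm; Ȳ = 81560.00/3080.00 = 26.48 mm.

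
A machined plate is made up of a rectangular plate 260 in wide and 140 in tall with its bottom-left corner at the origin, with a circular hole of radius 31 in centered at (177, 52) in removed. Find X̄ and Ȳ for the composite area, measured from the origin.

plate: A = 260 × 140 = 36400.00, centroid at (130.00, 70.00).
hole: A = −π·31² = -3019.07, centroid at (177.00, 52.00).
ΣA = 33380.93 in²
ΣAX̄ = (36400.00)(130.00) + (-3019.07)(177.00) = 4197624.51 in³
ΣAȲ = (36400.00)(70.00) + (-3019.07)(52.00) = 2391008.33 in³
X̄ = 4197624.51 / 33380.93 = 125.75 in
Ȳ = 2391008.33 / 33380.93 = 71.63 in

X̄ = 125.75 in, Ȳ = 71.63 in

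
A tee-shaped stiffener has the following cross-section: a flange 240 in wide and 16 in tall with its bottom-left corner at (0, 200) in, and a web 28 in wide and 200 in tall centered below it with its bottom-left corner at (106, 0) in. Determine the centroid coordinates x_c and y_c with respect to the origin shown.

x_c = 120.00 in, y_c = 143.93 in

web: A = 28 × 200 = 5600.00, centroid at (120.00, 100.00).
flange: A = 240 × 16 = 3840.00, centroid at (120.00, 208.00).
ΣA = 9440.00 in²
ΣAx_c = (5600.00)(120.00) + (3840.00)(120.00) = 1132800.00 in³
ΣAy_c = (5600.00)(100.00) + (3840.00)(208.00) = 1358720.00 in³
x_c = 1132800.00 / 9440.00 = 120.00 in
y_c = 1358720.00 / 9440.00 = 143.93 in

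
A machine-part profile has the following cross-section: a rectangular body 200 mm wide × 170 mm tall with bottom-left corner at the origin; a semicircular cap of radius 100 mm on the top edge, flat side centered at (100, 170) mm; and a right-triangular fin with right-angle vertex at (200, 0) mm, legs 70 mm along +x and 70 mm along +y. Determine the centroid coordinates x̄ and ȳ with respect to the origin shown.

rectangular body: A = 200 × 170 = 34000.00, centroid at (100.00, 85.00).
semicircular top: A = ½π·100² = 15707.96, centroid at (100.00, 212.44).
triangular fin: A = ½·70·70 = 2450.00, centroid at (223.33, 23.33).
ΣA = 52157.96 mm²
ΣAx̄ = (34000.00)(100.00) + (15707.96)(100.00) + (2450.00)(223.33) = 5517962.99 mm³
ΣAȳ = (34000.00)(85.00) + (15707.96)(212.44) + (2450.00)(23.33) = 6284187.09 mm³
x̄ = 5517962.99 / 52157.96 = 105.79 mm
ȳ = 6284187.09 / 52157.96 = 120.48 mm

x̄ = 105.79 mm, ȳ = 120.48 mm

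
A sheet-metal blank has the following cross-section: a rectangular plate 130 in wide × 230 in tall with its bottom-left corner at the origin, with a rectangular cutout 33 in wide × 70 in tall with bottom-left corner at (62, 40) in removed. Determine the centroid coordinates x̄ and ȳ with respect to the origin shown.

x̄ = 63.87 in, ȳ = 118.35 in

Part | A | x̄ᵢ | ȳᵢ | A·x̄ᵢ | A·ȳᵢ
plate | 29900.00 | 65.00 | 115.00 | 1943500.00 | 3438500.00
hole | -2310.00 | 78.50 | 75.00 | -181335.00 | -173250.00
Σ | 27590.00 |  |  | 1762165.00 | 3265250.00
x̄ = 1762165.00 / 27590.00 = 63.87 in
ȳ = 3265250.00 / 27590.00 = 118.35 in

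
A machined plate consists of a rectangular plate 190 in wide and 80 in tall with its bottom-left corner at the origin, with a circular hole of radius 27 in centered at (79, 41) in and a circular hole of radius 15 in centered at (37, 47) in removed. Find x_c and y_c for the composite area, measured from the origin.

plate: A = 190 × 80 = 15200.00, centroid at (95.00, 40.00).
hole 1: A = −π·27² = -2290.22, centroid at (79.00, 41.00).
hole 2: A = −π·15² = -706.86, centroid at (37.00, 47.00).
ΣA = 12202.92 in²
ΣAx_c = (15200.00)(95.00) + (-2290.22)(79.00) + (-706.86)(37.00) = 1236918.78 in³
ΣAy_c = (15200.00)(40.00) + (-2290.22)(41.00) + (-706.86)(47.00) = 480878.59 in³
x_c = 1236918.78 / 12202.92 = 101.36 in
y_c = 480878.59 / 12202.92 = 39.41 in

x_c = 101.36 in, y_c = 39.41 in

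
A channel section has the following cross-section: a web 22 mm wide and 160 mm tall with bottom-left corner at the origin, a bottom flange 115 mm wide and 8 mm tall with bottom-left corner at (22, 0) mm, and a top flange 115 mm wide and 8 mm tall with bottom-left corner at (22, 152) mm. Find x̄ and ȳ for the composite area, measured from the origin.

web: A = 22 × 160 = 3520.00, centroid at (11.00, 80.00).
bottom flange: A = 115 × 8 = 920.00, centroid at (79.50, 4.00).
top flange: A = 115 × 8 = 920.00, centroid at (79.50, 156.00).
ΣA = 5360.00 mm²
ΣAx̄ = (3520.00)(11.00) + (920.00)(79.50) + (920.00)(79.50) = 185000.00 mm³
ΣAȳ = (3520.00)(80.00) + (920.00)(4.00) + (920.00)(156.00) = 428800.00 mm³
x̄ = 185000.00 / 5360.00 = 34.51 mm
ȳ = 428800.00 / 5360.00 = 80.00 mm

x̄ = 34.51 mm, ȳ = 80.00 mm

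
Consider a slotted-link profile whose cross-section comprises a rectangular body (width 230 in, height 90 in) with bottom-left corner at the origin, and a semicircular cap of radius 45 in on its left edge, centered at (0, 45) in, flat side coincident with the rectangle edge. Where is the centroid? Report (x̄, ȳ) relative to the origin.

rectangular body: A = 230 × 90 = 20700.00, centroid at (115.00, 45.00).
semicircular end: A = ½π·45² = 3180.86, centroid at (-19.10, 45.00).
ΣA = 23880.86 in²
ΣAx̄ = (20700.00)(115.00) + (3180.86)(-19.10) = 2319750.00 in³
ΣAȳ = (20700.00)(45.00) + (3180.86)(45.00) = 1074638.82 in³
x̄ = 2319750.00 / 23880.86 = 97.14 in
ȳ = 1074638.82 / 23880.86 = 45.00 in

x̄ = 97.14 in, ȳ = 45.00 in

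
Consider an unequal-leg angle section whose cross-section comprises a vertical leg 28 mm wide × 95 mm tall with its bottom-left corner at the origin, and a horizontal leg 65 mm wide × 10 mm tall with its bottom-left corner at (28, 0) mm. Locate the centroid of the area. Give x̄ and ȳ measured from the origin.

x̄ = 23.13 mm, ȳ = 39.15 mm

Part | A | x̄ᵢ | ȳᵢ | A·x̄ᵢ | A·ȳᵢ
vertical leg | 2660.00 | 14.00 | 47.50 | 37240.00 | 126350.00
horizontal leg | 650.00 | 60.50 | 5.00 | 39325.00 | 3250.00
Σ | 3310.00 |  |  | 76565.00 | 129600.00
x̄ = 76565.00 / 3310.00 = 23.13 mm
ȳ = 129600.00 / 3310.00 = 39.15 mm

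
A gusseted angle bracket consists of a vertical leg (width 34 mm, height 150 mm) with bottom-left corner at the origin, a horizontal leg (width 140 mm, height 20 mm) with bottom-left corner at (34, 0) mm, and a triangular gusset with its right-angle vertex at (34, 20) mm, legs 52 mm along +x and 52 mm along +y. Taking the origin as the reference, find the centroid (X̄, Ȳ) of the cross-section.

X̄ = 48.35 mm, Ȳ = 49.82 mm

vertical leg: A = 34 × 150 = 5100.00, centroid at (17.00, 75.00).
horizontal leg: A = 140 × 20 = 2800.00, centroid at (104.00, 10.00).
gusset: A = ½·52·52 = 1352.00, centroid at (51.33, 37.33).
ΣA = 9252.00 mm², ΣAX̄ = 447302.67 mm³, ΣAȲ = 460974.67 mm³.
X̄ = 447302.67/9252.00 = 48.35 mm; Ȳ = 460974.67/9252.00 = 49.82 mm.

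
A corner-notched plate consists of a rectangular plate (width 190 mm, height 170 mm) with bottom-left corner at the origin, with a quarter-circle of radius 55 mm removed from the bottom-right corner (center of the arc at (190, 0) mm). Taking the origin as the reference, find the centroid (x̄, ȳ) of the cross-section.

x̄ = 89.31 mm, ȳ = 89.90 mm

plate: A = 190 × 170 = 32300.00, centroid at (95.00, 85.00).
removed quarter-circle: A = −¼π·55² = -2375.83, centroid at (166.66, 23.34).
ΣA = 29924.17 mm², ΣAx̄ = 2672550.74 mm³, ΣAȳ = 2690041.67 mm³.
x̄ = 2672550.74/29924.17 = 89.31 mm; ȳ = 2690041.67/29924.17 = 89.90 mm.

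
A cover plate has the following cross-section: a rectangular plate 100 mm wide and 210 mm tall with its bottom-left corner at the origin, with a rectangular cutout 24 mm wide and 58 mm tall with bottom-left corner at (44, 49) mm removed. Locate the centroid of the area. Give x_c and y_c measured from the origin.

Part | A | x̄ᵢ | ȳᵢ | A·x̄ᵢ | A·ȳᵢ
plate | 21000.00 | 50.00 | 105.00 | 1050000.00 | 2205000.00
hole | -1392.00 | 56.00 | 78.00 | -77952.00 | -108576.00
Σ | 19608.00 |  |  | 972048.00 | 2096424.00
x_c = 972048.00 / 19608.00 = 49.57 mm
y_c = 2096424.00 / 19608.00 = 106.92 mm

x_c = 49.57 mm, y_c = 106.92 mm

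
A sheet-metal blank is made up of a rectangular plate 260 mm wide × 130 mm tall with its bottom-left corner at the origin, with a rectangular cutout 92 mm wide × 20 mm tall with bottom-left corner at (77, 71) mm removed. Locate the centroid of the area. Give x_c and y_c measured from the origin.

x_c = 130.40 mm, y_c = 64.08 mm

Part | A | x̄ᵢ | ȳᵢ | A·x̄ᵢ | A·ȳᵢ
plate | 33800.00 | 130.00 | 65.00 | 4394000.00 | 2197000.00
hole | -1840.00 | 123.00 | 81.00 | -226320.00 | -149040.00
Σ | 31960.00 |  |  | 4167680.00 | 2047960.00
x_c = 4167680.00 / 31960.00 = 130.40 mm
y_c = 2047960.00 / 31960.00 = 64.08 mm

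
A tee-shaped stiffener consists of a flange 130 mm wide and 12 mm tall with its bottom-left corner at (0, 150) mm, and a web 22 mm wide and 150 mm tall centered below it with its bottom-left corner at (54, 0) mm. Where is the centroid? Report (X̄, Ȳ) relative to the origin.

X̄ = 65.00 mm, Ȳ = 101.00 mm

web: A = 22 × 150 = 3300.00, centroid at (65.00, 75.00).
flange: A = 130 × 12 = 1560.00, centroid at (65.00, 156.00).
ΣA = 4860.00 mm², ΣAX̄ = 315900.00 mm³, ΣAȲ = 490860.00 mm³.
X̄ = 315900.00/4860.00 = 65.00 mm; Ȳ = 490860.00/4860.00 = 101.00 mm.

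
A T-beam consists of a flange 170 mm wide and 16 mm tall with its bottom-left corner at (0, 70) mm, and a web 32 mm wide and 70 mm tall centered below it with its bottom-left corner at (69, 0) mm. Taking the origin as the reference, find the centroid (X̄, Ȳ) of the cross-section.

X̄ = 85.00 mm, Ȳ = 58.58 mm

web: A = 32 × 70 = 2240.00, centroid at (85.00, 35.00).
flange: A = 170 × 16 = 2720.00, centroid at (85.00, 78.00).
ΣA = 4960.00 mm², ΣAX̄ = 421600.00 mm³, ΣAȲ = 290560.00 mm³.
X̄ = 421600.00/4960.00 = 85.00 mm; Ȳ = 290560.00/4960.00 = 58.58 mm.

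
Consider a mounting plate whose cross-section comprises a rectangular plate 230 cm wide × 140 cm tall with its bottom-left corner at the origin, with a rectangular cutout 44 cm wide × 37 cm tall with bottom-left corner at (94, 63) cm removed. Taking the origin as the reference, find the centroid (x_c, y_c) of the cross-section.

plate: A = 230 × 140 = 32200.00, centroid at (115.00, 70.00).
hole: A = −(44 × 37) = -1628.00, centroid at (116.00, 81.50).
ΣA = 30572.00 cm²
ΣAx_c = (32200.00)(115.00) + (-1628.00)(116.00) = 3514152.00 cm³
ΣAy_c = (32200.00)(70.00) + (-1628.00)(81.50) = 2121318.00 cm³
x_c = 3514152.00 / 30572.00 = 114.95 cm
y_c = 2121318.00 / 30572.00 = 69.39 cm

x_c = 114.95 cm, y_c = 69.39 cm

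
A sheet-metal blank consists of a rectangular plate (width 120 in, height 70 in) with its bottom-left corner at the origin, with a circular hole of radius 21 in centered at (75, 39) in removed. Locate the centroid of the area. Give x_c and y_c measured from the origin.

x_c = 57.04 in, y_c = 34.21 in

plate: A = 120 × 70 = 8400.00, centroid at (60.00, 35.00).
hole: A = −π·21² = -1385.44, centroid at (75.00, 39.00).
ΣA = 7014.56 in², ΣAx_c = 400091.82 in³, ΣAy_c = 239967.75 in³.
x_c = 400091.82/7014.56 = 57.04 in; y_c = 239967.75/7014.56 = 34.21 in.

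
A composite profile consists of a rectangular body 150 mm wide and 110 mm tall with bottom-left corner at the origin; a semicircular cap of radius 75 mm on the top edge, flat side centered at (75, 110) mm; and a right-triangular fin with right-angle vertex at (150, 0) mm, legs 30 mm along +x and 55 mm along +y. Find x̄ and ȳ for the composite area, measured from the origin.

x̄ = 77.68 mm, ȳ = 83.17 mm

rectangular body: A = 150 × 110 = 16500.00, centroid at (75.00, 55.00).
semicircular top: A = ½π·75² = 8835.73, centroid at (75.00, 141.83).
triangular fin: A = ½·30·55 = 825.00, centroid at (160.00, 18.33).
ΣA = 26160.73 mm², ΣAx̄ = 2032179.70 mm³, ΣAȳ = 2175805.23 mm³.
x̄ = 2032179.70/26160.73 = 77.68 mm; ȳ = 2175805.23/26160.73 = 83.17 mm.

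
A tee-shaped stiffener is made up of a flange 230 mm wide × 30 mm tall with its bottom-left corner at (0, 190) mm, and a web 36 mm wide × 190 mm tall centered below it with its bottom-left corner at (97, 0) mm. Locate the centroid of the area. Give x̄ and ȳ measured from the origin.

x̄ = 115.00 mm, ȳ = 150.24 mm

web: A = 36 × 190 = 6840.00, centroid at (115.00, 95.00).
flange: A = 230 × 30 = 6900.00, centroid at (115.00, 205.00).
ΣA = 13740.00 mm²
ΣAx̄ = (6840.00)(115.00) + (6900.00)(115.00) = 1580100.00 mm³
ΣAȳ = (6840.00)(95.00) + (6900.00)(205.00) = 2064300.00 mm³
x̄ = 1580100.00 / 13740.00 = 115.00 mm
ȳ = 2064300.00 / 13740.00 = 150.24 mm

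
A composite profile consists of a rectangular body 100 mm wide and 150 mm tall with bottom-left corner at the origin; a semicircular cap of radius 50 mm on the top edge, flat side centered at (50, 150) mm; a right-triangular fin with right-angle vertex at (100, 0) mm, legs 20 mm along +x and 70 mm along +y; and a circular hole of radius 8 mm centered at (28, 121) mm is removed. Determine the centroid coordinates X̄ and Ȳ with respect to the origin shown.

X̄ = 52.27 mm, Ȳ = 92.11 mm

rectangular body: A = 100 × 150 = 15000.00, centroid at (50.00, 75.00).
semicircular top: A = ½π·50² = 3926.99, centroid at (50.00, 171.22).
triangular fin: A = ½·20·70 = 700.00, centroid at (106.67, 23.33).
hole: A = −π·8² = -201.06, centroid at (28.00, 121.00).
ΣA = 19425.93 mm²
ΣAX̄ = (15000.00)(50.00) + (3926.99)(50.00) + (700.00)(106.67) + (-201.06)(28.00) = 1015386.47 mm³
ΣAȲ = (15000.00)(75.00) + (3926.99)(171.22) + (700.00)(23.33) + (-201.06)(121.00) = 1789386.80 mm³
X̄ = 1015386.47 / 19425.93 = 52.27 mm
Ȳ = 1789386.80 / 19425.93 = 92.11 mm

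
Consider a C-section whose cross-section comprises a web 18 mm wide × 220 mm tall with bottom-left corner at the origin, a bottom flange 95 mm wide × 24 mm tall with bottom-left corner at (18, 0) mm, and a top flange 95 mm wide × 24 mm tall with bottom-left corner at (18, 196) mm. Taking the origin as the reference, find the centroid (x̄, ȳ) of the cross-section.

x̄ = 39.24 mm, ȳ = 110.00 mm

Part | A | x̄ᵢ | ȳᵢ | A·x̄ᵢ | A·ȳᵢ
web | 3960.00 | 9.00 | 110.00 | 35640.00 | 435600.00
bottom flange | 2280.00 | 65.50 | 12.00 | 149340.00 | 27360.00
top flange | 2280.00 | 65.50 | 208.00 | 149340.00 | 474240.00
Σ | 8520.00 |  |  | 334320.00 | 937200.00
x̄ = 334320.00 / 8520.00 = 39.24 mm
ȳ = 937200.00 / 8520.00 = 110.00 mm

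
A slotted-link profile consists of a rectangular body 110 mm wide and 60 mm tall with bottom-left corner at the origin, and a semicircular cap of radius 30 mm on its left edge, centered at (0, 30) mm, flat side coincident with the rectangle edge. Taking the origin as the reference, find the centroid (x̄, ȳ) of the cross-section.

Part | A | x̄ᵢ | ȳᵢ | A·x̄ᵢ | A·ȳᵢ
rectangular body | 6600.00 | 55.00 | 30.00 | 363000.00 | 198000.00
semicircular end | 1413.72 | -12.73 | 30.00 | -18000.00 | 42411.50
Σ | 8013.72 |  |  | 345000.00 | 240411.50
x̄ = 345000.00 / 8013.72 = 43.05 mm
ȳ = 240411.50 / 8013.72 = 30.00 mm

x̄ = 43.05 mm, ȳ = 30.00 mm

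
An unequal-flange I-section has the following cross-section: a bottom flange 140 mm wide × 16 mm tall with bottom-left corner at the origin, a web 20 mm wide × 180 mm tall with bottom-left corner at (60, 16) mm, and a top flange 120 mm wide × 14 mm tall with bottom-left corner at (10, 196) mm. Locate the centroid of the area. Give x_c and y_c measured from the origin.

x_c = 70.00 mm, y_c = 98.48 mm

bottom flange: A = 140 × 16 = 2240.00, centroid at (70.00, 8.00).
web: A = 20 × 180 = 3600.00, centroid at (70.00, 106.00).
top flange: A = 120 × 14 = 1680.00, centroid at (70.00, 203.00).
ΣA = 7520.00 mm², ΣAx_c = 526400.00 mm³, ΣAy_c = 740560.00 mm³.
x_c = 526400.00/7520.00 = 70.00 mm; y_c = 740560.00/7520.00 = 98.48 mm.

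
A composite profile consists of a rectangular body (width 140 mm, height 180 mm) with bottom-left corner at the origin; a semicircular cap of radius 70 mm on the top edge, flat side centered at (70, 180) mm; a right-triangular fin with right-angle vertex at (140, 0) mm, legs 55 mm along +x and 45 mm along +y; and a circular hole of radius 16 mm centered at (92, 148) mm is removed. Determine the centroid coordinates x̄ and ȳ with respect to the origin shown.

x̄ = 72.75 mm, ȳ = 113.46 mm

rectangular body: A = 140 × 180 = 25200.00, centroid at (70.00, 90.00).
semicircular top: A = ½π·70² = 7696.90, centroid at (70.00, 209.71).
triangular fin: A = ½·55·45 = 1237.50, centroid at (158.33, 15.00).
hole: A = −π·16² = -804.25, centroid at (92.00, 148.00).
ΣA = 33330.15 mm², ΣAx̄ = 2424729.85 mm³, ΣAȳ = 3781642.86 mm³.
x̄ = 2424729.85/33330.15 = 72.75 mm; ȳ = 3781642.86/33330.15 = 113.46 mm.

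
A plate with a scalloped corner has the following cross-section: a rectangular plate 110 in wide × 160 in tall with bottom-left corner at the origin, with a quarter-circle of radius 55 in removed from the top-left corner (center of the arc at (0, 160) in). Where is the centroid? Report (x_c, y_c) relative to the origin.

Part | A | x̄ᵢ | ȳᵢ | A·x̄ᵢ | A·ȳᵢ
plate | 17600.00 | 55.00 | 80.00 | 968000.00 | 1408000.00
removed quarter-circle | -2375.83 | 23.34 | 136.66 | -55458.33 | -324674.38
Σ | 15224.17 |  |  | 912541.67 | 1083325.62
x_c = 912541.67 / 15224.17 = 59.94 in
y_c = 1083325.62 / 15224.17 = 71.16 in

x_c = 59.94 in, y_c = 71.16 in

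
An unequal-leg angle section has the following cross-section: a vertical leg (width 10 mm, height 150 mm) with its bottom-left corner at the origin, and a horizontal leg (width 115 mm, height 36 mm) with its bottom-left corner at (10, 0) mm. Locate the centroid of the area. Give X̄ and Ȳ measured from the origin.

X̄ = 50.88 mm, Ȳ = 33.16 mm

vertical leg: A = 10 × 150 = 1500.00, centroid at (5.00, 75.00).
horizontal leg: A = 115 × 36 = 4140.00, centroid at (67.50, 18.00).
ΣA = 5640.00 mm², ΣAX̄ = 286950.00 mm³, ΣAȲ = 187020.00 mm³.
X̄ = 286950.00/5640.00 = 50.88 mm; Ȳ = 187020.00/5640.00 = 33.16 mm.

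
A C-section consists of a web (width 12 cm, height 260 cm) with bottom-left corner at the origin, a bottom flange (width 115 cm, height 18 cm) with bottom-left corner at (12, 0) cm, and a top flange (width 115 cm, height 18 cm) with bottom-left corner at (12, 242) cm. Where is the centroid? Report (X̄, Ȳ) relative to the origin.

web: A = 12 × 260 = 3120.00, centroid at (6.00, 130.00).
bottom flange: A = 115 × 18 = 2070.00, centroid at (69.50, 9.00).
top flange: A = 115 × 18 = 2070.00, centroid at (69.50, 251.00).
ΣA = 7260.00 cm², ΣAX̄ = 306450.00 cm³, ΣAȲ = 943800.00 cm³.
X̄ = 306450.00/7260.00 = 42.21 cm; Ȳ = 943800.00/7260.00 = 130.00 cm.

X̄ = 42.21 cm, Ȳ = 130.00 cm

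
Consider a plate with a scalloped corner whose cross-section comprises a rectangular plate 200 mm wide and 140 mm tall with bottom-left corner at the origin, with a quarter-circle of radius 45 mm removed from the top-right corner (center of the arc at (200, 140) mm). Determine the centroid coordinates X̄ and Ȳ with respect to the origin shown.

X̄ = 95.13 mm, Ȳ = 66.93 mm

plate: A = 200 × 140 = 28000.00, centroid at (100.00, 70.00).
removed quarter-circle: A = −¼π·45² = -1590.43, centroid at (180.90, 120.90).
ΣA = 26409.57 mm²
ΣAX̄ = (28000.00)(100.00) + (-1590.43)(180.90) = 2512288.74 mm³
ΣAȲ = (28000.00)(70.00) + (-1590.43)(120.90) = 1767714.62 mm³
X̄ = 2512288.74 / 26409.57 = 95.13 mm
Ȳ = 1767714.62 / 26409.57 = 66.93 mm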